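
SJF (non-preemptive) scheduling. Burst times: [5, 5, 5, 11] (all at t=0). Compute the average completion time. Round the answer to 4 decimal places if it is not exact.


SJF order (ascending): [5, 5, 5, 11]
Completion times:
  Job 1: burst=5, C=5
  Job 2: burst=5, C=10
  Job 3: burst=5, C=15
  Job 4: burst=11, C=26
Average completion = 56/4 = 14.0

14.0


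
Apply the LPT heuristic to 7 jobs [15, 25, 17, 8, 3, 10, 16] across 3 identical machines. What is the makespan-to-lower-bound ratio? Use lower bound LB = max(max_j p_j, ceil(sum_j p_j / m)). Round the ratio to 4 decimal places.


LPT order: [25, 17, 16, 15, 10, 8, 3]
Machine loads after assignment: [33, 30, 31]
LPT makespan = 33
Lower bound = max(max_job, ceil(total/3)) = max(25, 32) = 32
Ratio = 33 / 32 = 1.0313

1.0313


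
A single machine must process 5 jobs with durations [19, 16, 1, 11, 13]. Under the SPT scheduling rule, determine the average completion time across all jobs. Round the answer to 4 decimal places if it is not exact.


Sort jobs by processing time (SPT order): [1, 11, 13, 16, 19]
Compute completion times sequentially:
  Job 1: processing = 1, completes at 1
  Job 2: processing = 11, completes at 12
  Job 3: processing = 13, completes at 25
  Job 4: processing = 16, completes at 41
  Job 5: processing = 19, completes at 60
Sum of completion times = 139
Average completion time = 139/5 = 27.8

27.8


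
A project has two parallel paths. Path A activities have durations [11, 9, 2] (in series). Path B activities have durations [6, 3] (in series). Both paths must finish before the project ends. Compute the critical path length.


Path A total = 11 + 9 + 2 = 22
Path B total = 6 + 3 = 9
Critical path = longest path = max(22, 9) = 22

22


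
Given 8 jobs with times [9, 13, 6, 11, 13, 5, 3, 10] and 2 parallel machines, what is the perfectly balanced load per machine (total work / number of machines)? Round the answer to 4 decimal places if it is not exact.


Total processing time = 9 + 13 + 6 + 11 + 13 + 5 + 3 + 10 = 70
Number of machines = 2
Ideal balanced load = 70 / 2 = 35.0

35.0


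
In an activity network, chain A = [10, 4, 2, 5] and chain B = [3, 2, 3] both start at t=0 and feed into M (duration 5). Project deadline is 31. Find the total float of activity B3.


Forward pass: ES(B3) = sum of predecessors on chain B = 5
EF = ES + duration = 5 + 3 = 8
Backward pass: LF(M) = deadline = 31; LS(M) = 31 - 5 = 26
LF(B3) = LS(M) - sum(successors on chain B) = 26 - 0 = 26
LS = LF - duration = 26 - 3 = 23
Total float = LS - ES = 23 - 5 = 18

18


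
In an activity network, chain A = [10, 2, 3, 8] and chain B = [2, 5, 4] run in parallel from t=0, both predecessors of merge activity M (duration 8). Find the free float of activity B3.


ES(B3) = sum of predecessors on chain B = 7
EF(B3) = ES + duration = 7 + 4 = 11
Successor of B3 is M. ES(M) = max(sum(A), sum(B)) = max(23, 11) = 23
Free float = ES(successor) - EF(current) = 23 - 11 = 12

12


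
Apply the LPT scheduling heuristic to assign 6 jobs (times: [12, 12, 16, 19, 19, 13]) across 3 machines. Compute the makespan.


Sort jobs in decreasing order (LPT): [19, 19, 16, 13, 12, 12]
Assign each job to the least loaded machine:
  Machine 1: jobs [19, 12], load = 31
  Machine 2: jobs [19, 12], load = 31
  Machine 3: jobs [16, 13], load = 29
Makespan = max load = 31

31


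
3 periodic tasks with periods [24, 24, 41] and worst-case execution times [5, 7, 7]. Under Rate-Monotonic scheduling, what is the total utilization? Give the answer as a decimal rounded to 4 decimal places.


Compute individual utilizations (exact fractions):
  Task 1: C/T = 5/24 (approx. 0.2083)
  Task 2: C/T = 7/24 (approx. 0.2917)
  Task 3: C/T = 7/41 (approx. 0.1707)
Total utilization U = 5/24 + 7/24 + 7/41 = 55/82
Rounded to 4 decimal places: U = 0.6707
RM (Liu & Layland) bound for 3 tasks = 0.779763; compare with U = 55/82 (approx. 0.670732)
U <= bound, so schedulable by RM sufficient condition.

0.6707


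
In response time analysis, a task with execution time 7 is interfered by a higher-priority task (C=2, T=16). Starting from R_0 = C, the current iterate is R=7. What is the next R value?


R_next = C + ceil(R_prev / T_hp) * C_hp
ceil(7 / 16) = ceil(0.4375) = 1
Interference = 1 * 2 = 2
R_next = 7 + 2 = 9

9


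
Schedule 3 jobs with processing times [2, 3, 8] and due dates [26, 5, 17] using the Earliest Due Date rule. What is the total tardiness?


Sort by due date (EDD order): [(3, 5), (8, 17), (2, 26)]
Compute completion times and tardiness:
  Job 1: p=3, d=5, C=3, tardiness=max(0,3-5)=0
  Job 2: p=8, d=17, C=11, tardiness=max(0,11-17)=0
  Job 3: p=2, d=26, C=13, tardiness=max(0,13-26)=0
Total tardiness = 0

0


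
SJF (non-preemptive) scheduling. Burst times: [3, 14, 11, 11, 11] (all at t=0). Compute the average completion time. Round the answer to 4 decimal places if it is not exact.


SJF order (ascending): [3, 11, 11, 11, 14]
Completion times:
  Job 1: burst=3, C=3
  Job 2: burst=11, C=14
  Job 3: burst=11, C=25
  Job 4: burst=11, C=36
  Job 5: burst=14, C=50
Average completion = 128/5 = 25.6

25.6


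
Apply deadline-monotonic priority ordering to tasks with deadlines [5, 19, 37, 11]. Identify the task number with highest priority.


Sort tasks by relative deadline (ascending):
  Task 1: deadline = 5
  Task 4: deadline = 11
  Task 2: deadline = 19
  Task 3: deadline = 37
Priority order (highest first): [1, 4, 2, 3]
Highest priority task = 1

1


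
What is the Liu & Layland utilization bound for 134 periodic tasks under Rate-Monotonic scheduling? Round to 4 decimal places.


Compute 2^(1/134) = 1.0051861419
Subtract 1: 1.0051861419 - 1 = 0.0051861419
Multiply by n: 134 * 0.0051861419 = 0.6949430146
Round to 4 dp: 0.6949

0.6949


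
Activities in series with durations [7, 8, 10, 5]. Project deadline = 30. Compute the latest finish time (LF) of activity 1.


LF(activity 1) = deadline - sum of successor durations
Successors: activities 2 through 4 with durations [8, 10, 5]
Sum of successor durations = 23
LF = 30 - 23 = 7

7


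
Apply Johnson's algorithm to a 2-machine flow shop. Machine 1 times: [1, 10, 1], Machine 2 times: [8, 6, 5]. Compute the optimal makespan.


Apply Johnson's rule:
  Group 1 (a <= b): [(1, 1, 8), (3, 1, 5)]
  Group 2 (a > b): [(2, 10, 6)]
Optimal job order: [1, 3, 2]
Schedule:
  Job 1: M1 done at 1, M2 done at 9
  Job 3: M1 done at 2, M2 done at 14
  Job 2: M1 done at 12, M2 done at 20
Makespan = 20

20


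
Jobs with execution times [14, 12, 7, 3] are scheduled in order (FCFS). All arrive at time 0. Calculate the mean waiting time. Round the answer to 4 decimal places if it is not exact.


FCFS order (as given): [14, 12, 7, 3]
Waiting times:
  Job 1: wait = 0
  Job 2: wait = 14
  Job 3: wait = 26
  Job 4: wait = 33
Sum of waiting times = 73
Average waiting time = 73/4 = 18.25

18.25


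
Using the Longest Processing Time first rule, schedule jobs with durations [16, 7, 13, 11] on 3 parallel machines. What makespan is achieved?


Sort jobs in decreasing order (LPT): [16, 13, 11, 7]
Assign each job to the least loaded machine:
  Machine 1: jobs [16], load = 16
  Machine 2: jobs [13], load = 13
  Machine 3: jobs [11, 7], load = 18
Makespan = max load = 18

18


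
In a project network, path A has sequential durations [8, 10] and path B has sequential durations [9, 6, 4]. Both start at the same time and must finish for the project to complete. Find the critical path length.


Path A total = 8 + 10 = 18
Path B total = 9 + 6 + 4 = 19
Critical path = longest path = max(18, 19) = 19

19


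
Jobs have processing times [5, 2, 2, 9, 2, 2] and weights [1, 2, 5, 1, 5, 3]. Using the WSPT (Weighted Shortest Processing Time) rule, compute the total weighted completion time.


Compute p/w ratios and sort ascending (WSPT): [(2, 5), (2, 5), (2, 3), (2, 2), (5, 1), (9, 1)]
Compute weighted completion times:
  Job (p=2,w=5): C=2, w*C=5*2=10
  Job (p=2,w=5): C=4, w*C=5*4=20
  Job (p=2,w=3): C=6, w*C=3*6=18
  Job (p=2,w=2): C=8, w*C=2*8=16
  Job (p=5,w=1): C=13, w*C=1*13=13
  Job (p=9,w=1): C=22, w*C=1*22=22
Total weighted completion time = 99

99


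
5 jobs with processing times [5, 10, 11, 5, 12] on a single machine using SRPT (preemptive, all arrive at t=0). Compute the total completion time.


Since all jobs arrive at t=0, SRPT equals SPT ordering.
SPT order: [5, 5, 10, 11, 12]
Completion times:
  Job 1: p=5, C=5
  Job 2: p=5, C=10
  Job 3: p=10, C=20
  Job 4: p=11, C=31
  Job 5: p=12, C=43
Total completion time = 5 + 10 + 20 + 31 + 43 = 109

109


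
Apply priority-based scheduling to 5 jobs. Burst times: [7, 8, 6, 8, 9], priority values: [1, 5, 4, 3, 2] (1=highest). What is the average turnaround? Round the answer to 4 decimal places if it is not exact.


Sort by priority (ascending = highest first):
Order: [(1, 7), (2, 9), (3, 8), (4, 6), (5, 8)]
Completion times:
  Priority 1, burst=7, C=7
  Priority 2, burst=9, C=16
  Priority 3, burst=8, C=24
  Priority 4, burst=6, C=30
  Priority 5, burst=8, C=38
Average turnaround = 115/5 = 23.0

23.0


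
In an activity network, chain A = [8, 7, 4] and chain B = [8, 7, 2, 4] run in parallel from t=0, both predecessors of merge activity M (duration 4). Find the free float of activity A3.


ES(A3) = sum of predecessors on chain A = 15
EF(A3) = ES + duration = 15 + 4 = 19
Successor of A3 is M. ES(M) = max(sum(A), sum(B)) = max(19, 21) = 21
Free float = ES(successor) - EF(current) = 21 - 19 = 2

2


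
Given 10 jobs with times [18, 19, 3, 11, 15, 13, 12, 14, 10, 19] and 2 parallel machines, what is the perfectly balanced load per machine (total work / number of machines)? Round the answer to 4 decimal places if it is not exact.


Total processing time = 18 + 19 + 3 + 11 + 15 + 13 + 12 + 14 + 10 + 19 = 134
Number of machines = 2
Ideal balanced load = 134 / 2 = 67.0

67.0


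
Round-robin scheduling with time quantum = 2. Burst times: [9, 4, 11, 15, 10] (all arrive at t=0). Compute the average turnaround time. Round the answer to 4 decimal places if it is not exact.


Time quantum = 2
Execution trace:
  J1 runs 2 units, time = 2
  J2 runs 2 units, time = 4
  J3 runs 2 units, time = 6
  J4 runs 2 units, time = 8
  J5 runs 2 units, time = 10
  J1 runs 2 units, time = 12
  J2 runs 2 units, time = 14
  J3 runs 2 units, time = 16
  J4 runs 2 units, time = 18
  J5 runs 2 units, time = 20
  J1 runs 2 units, time = 22
  J3 runs 2 units, time = 24
  J4 runs 2 units, time = 26
  J5 runs 2 units, time = 28
  J1 runs 2 units, time = 30
  J3 runs 2 units, time = 32
  J4 runs 2 units, time = 34
  J5 runs 2 units, time = 36
  J1 runs 1 units, time = 37
  J3 runs 2 units, time = 39
  J4 runs 2 units, time = 41
  J5 runs 2 units, time = 43
  J3 runs 1 units, time = 44
  J4 runs 2 units, time = 46
  J4 runs 2 units, time = 48
  J4 runs 1 units, time = 49
Finish times: [37, 14, 44, 49, 43]
Average turnaround = 187/5 = 37.4

37.4


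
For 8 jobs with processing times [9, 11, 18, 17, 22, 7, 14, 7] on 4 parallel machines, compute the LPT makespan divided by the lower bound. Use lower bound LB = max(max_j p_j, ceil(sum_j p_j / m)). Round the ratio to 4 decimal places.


LPT order: [22, 18, 17, 14, 11, 9, 7, 7]
Machine loads after assignment: [29, 25, 26, 25]
LPT makespan = 29
Lower bound = max(max_job, ceil(total/4)) = max(22, 27) = 27
Ratio = 29 / 27 = 1.0741

1.0741


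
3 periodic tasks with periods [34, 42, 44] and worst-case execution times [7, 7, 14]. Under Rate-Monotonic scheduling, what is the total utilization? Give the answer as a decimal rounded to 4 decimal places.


Compute individual utilizations (exact fractions):
  Task 1: C/T = 7/34 (approx. 0.2059)
  Task 2: C/T = 7/42 = 1/6 (approx. 0.1667)
  Task 3: C/T = 14/44 = 7/22 (approx. 0.3182)
Total utilization U = 7/34 + 1/6 + 7/22 = 775/1122
Rounded to 4 decimal places: U = 0.6907
RM (Liu & Layland) bound for 3 tasks = 0.779763; compare with U = 775/1122 (approx. 0.690731)
U <= bound, so schedulable by RM sufficient condition.

0.6907


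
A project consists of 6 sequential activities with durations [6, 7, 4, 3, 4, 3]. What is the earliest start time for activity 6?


Activity 6 starts after activities 1 through 5 complete.
Predecessor durations: [6, 7, 4, 3, 4]
ES = 6 + 7 + 4 + 3 + 4 = 24

24


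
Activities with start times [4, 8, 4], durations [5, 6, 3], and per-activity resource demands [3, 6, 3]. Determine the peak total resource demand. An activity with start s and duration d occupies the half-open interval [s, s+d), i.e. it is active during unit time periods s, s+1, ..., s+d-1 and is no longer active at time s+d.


Each activity i is active on [start_i, start_i + duration_i).
Compute total resource usage per time slot:
  t=0: active resources = [], total = 0
  t=1: active resources = [], total = 0
  t=2: active resources = [], total = 0
  t=3: active resources = [], total = 0
  t=4: active resources = [3, 3], total = 6
  t=5: active resources = [3, 3], total = 6
  t=6: active resources = [3, 3], total = 6
  t=7: active resources = [3], total = 3
  t=8: active resources = [3, 6], total = 9
  t=9: active resources = [6], total = 6
  t=10: active resources = [6], total = 6
  t=11: active resources = [6], total = 6
  t=12: active resources = [6], total = 6
  t=13: active resources = [6], total = 6
Peak resource demand = 9

9


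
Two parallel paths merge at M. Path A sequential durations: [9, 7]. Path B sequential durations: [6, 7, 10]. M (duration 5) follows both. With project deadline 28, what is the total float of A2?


Forward pass: ES(A2) = sum of predecessors on chain A = 9
EF = ES + duration = 9 + 7 = 16
Backward pass: LF(M) = deadline = 28; LS(M) = 28 - 5 = 23
LF(A2) = LS(M) - sum(successors on chain A) = 23 - 0 = 23
LS = LF - duration = 23 - 7 = 16
Total float = LS - ES = 16 - 9 = 7

7


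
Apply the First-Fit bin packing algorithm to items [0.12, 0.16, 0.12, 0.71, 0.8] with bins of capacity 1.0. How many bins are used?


Place items sequentially using First-Fit:
  Item 0.12 -> new Bin 1
  Item 0.16 -> Bin 1 (now 0.28)
  Item 0.12 -> Bin 1 (now 0.4)
  Item 0.71 -> new Bin 2
  Item 0.8 -> new Bin 3
Total bins used = 3

3


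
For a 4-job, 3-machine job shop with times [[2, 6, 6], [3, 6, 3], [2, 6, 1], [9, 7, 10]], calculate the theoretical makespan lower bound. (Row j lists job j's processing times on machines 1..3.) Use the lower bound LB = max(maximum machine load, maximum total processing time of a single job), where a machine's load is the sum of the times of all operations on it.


Machine loads:
  Machine 1: 2 + 3 + 2 + 9 = 16
  Machine 2: 6 + 6 + 6 + 7 = 25
  Machine 3: 6 + 3 + 1 + 10 = 20
Max machine load = 25
Job totals:
  Job 1: 14
  Job 2: 12
  Job 3: 9
  Job 4: 26
Max job total = 26
Lower bound = max(25, 26) = 26

26


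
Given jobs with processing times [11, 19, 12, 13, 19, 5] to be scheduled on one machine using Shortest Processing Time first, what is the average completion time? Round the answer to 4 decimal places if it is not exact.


Sort jobs by processing time (SPT order): [5, 11, 12, 13, 19, 19]
Compute completion times sequentially:
  Job 1: processing = 5, completes at 5
  Job 2: processing = 11, completes at 16
  Job 3: processing = 12, completes at 28
  Job 4: processing = 13, completes at 41
  Job 5: processing = 19, completes at 60
  Job 6: processing = 19, completes at 79
Sum of completion times = 229
Average completion time = 229/6 = 38.1667

38.1667


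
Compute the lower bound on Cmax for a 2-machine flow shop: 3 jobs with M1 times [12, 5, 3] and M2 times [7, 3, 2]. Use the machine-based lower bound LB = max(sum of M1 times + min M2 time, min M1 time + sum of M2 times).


LB1 = sum(M1 times) + min(M2 times) = 20 + 2 = 22
LB2 = min(M1 times) + sum(M2 times) = 3 + 12 = 15
Lower bound = max(LB1, LB2) = max(22, 15) = 22

22


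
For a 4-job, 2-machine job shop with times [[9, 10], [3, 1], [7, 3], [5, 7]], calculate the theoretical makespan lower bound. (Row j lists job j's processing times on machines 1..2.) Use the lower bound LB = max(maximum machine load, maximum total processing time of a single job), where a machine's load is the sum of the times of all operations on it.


Machine loads:
  Machine 1: 9 + 3 + 7 + 5 = 24
  Machine 2: 10 + 1 + 3 + 7 = 21
Max machine load = 24
Job totals:
  Job 1: 19
  Job 2: 4
  Job 3: 10
  Job 4: 12
Max job total = 19
Lower bound = max(24, 19) = 24

24


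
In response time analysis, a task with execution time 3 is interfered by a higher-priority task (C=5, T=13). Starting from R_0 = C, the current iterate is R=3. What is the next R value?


R_next = C + ceil(R_prev / T_hp) * C_hp
ceil(3 / 13) = ceil(0.2308) = 1
Interference = 1 * 5 = 5
R_next = 3 + 5 = 8

8


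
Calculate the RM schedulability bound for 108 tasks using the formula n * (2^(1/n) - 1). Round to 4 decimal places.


Compute 2^(1/108) = 1.0064386691
Subtract 1: 1.0064386691 - 1 = 0.0064386691
Multiply by n: 108 * 0.0064386691 = 0.6953762628
Round to 4 dp: 0.6954

0.6954


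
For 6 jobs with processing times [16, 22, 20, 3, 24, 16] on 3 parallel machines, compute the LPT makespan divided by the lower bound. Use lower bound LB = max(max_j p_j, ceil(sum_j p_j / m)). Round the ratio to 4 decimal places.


LPT order: [24, 22, 20, 16, 16, 3]
Machine loads after assignment: [27, 38, 36]
LPT makespan = 38
Lower bound = max(max_job, ceil(total/3)) = max(24, 34) = 34
Ratio = 38 / 34 = 1.1176

1.1176


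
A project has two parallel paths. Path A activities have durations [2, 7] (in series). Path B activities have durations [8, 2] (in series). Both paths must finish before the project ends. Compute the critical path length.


Path A total = 2 + 7 = 9
Path B total = 8 + 2 = 10
Critical path = longest path = max(9, 10) = 10

10


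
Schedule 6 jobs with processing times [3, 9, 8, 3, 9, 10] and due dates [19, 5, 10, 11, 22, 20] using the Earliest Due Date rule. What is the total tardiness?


Sort by due date (EDD order): [(9, 5), (8, 10), (3, 11), (3, 19), (10, 20), (9, 22)]
Compute completion times and tardiness:
  Job 1: p=9, d=5, C=9, tardiness=max(0,9-5)=4
  Job 2: p=8, d=10, C=17, tardiness=max(0,17-10)=7
  Job 3: p=3, d=11, C=20, tardiness=max(0,20-11)=9
  Job 4: p=3, d=19, C=23, tardiness=max(0,23-19)=4
  Job 5: p=10, d=20, C=33, tardiness=max(0,33-20)=13
  Job 6: p=9, d=22, C=42, tardiness=max(0,42-22)=20
Total tardiness = 57

57


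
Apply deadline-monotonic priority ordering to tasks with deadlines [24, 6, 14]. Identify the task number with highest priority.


Sort tasks by relative deadline (ascending):
  Task 2: deadline = 6
  Task 3: deadline = 14
  Task 1: deadline = 24
Priority order (highest first): [2, 3, 1]
Highest priority task = 2

2


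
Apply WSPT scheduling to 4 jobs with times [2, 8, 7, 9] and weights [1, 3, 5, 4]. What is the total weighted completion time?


Compute p/w ratios and sort ascending (WSPT): [(7, 5), (2, 1), (9, 4), (8, 3)]
Compute weighted completion times:
  Job (p=7,w=5): C=7, w*C=5*7=35
  Job (p=2,w=1): C=9, w*C=1*9=9
  Job (p=9,w=4): C=18, w*C=4*18=72
  Job (p=8,w=3): C=26, w*C=3*26=78
Total weighted completion time = 194

194


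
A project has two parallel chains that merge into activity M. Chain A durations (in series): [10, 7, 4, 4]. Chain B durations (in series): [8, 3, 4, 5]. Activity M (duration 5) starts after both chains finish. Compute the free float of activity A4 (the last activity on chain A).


ES(A4) = sum of predecessors on chain A = 21
EF(A4) = ES + duration = 21 + 4 = 25
Successor of A4 is M. ES(M) = max(sum(A), sum(B)) = max(25, 20) = 25
Free float = ES(successor) - EF(current) = 25 - 25 = 0

0


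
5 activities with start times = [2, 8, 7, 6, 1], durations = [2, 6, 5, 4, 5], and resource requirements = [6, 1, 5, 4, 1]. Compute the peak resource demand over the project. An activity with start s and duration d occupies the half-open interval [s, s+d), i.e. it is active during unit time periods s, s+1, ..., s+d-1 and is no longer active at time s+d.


Each activity i is active on [start_i, start_i + duration_i).
Compute total resource usage per time slot:
  t=0: active resources = [], total = 0
  t=1: active resources = [1], total = 1
  t=2: active resources = [6, 1], total = 7
  t=3: active resources = [6, 1], total = 7
  t=4: active resources = [1], total = 1
  t=5: active resources = [1], total = 1
  t=6: active resources = [4], total = 4
  t=7: active resources = [5, 4], total = 9
  t=8: active resources = [1, 5, 4], total = 10
  t=9: active resources = [1, 5, 4], total = 10
  t=10: active resources = [1, 5], total = 6
  t=11: active resources = [1, 5], total = 6
  t=12: active resources = [1], total = 1
  t=13: active resources = [1], total = 1
Peak resource demand = 10

10


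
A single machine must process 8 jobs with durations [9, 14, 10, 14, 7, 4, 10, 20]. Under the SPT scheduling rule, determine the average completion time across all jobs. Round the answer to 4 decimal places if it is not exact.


Sort jobs by processing time (SPT order): [4, 7, 9, 10, 10, 14, 14, 20]
Compute completion times sequentially:
  Job 1: processing = 4, completes at 4
  Job 2: processing = 7, completes at 11
  Job 3: processing = 9, completes at 20
  Job 4: processing = 10, completes at 30
  Job 5: processing = 10, completes at 40
  Job 6: processing = 14, completes at 54
  Job 7: processing = 14, completes at 68
  Job 8: processing = 20, completes at 88
Sum of completion times = 315
Average completion time = 315/8 = 39.375

39.375


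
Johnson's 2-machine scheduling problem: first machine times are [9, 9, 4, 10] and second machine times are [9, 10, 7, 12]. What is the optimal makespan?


Apply Johnson's rule:
  Group 1 (a <= b): [(3, 4, 7), (1, 9, 9), (2, 9, 10), (4, 10, 12)]
  Group 2 (a > b): []
Optimal job order: [3, 1, 2, 4]
Schedule:
  Job 3: M1 done at 4, M2 done at 11
  Job 1: M1 done at 13, M2 done at 22
  Job 2: M1 done at 22, M2 done at 32
  Job 4: M1 done at 32, M2 done at 44
Makespan = 44

44


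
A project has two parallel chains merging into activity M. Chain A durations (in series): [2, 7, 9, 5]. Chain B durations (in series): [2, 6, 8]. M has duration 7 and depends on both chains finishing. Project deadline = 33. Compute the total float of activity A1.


Forward pass: ES(A1) = sum of predecessors on chain A = 0
EF = ES + duration = 0 + 2 = 2
Backward pass: LF(M) = deadline = 33; LS(M) = 33 - 7 = 26
LF(A1) = LS(M) - sum(successors on chain A) = 26 - 21 = 5
LS = LF - duration = 5 - 2 = 3
Total float = LS - ES = 3 - 0 = 3

3


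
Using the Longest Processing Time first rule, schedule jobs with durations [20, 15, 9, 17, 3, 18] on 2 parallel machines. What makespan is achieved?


Sort jobs in decreasing order (LPT): [20, 18, 17, 15, 9, 3]
Assign each job to the least loaded machine:
  Machine 1: jobs [20, 15, 9], load = 44
  Machine 2: jobs [18, 17, 3], load = 38
Makespan = max load = 44

44


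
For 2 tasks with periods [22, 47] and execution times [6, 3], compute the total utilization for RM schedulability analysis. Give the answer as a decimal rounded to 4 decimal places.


Compute individual utilizations (exact fractions):
  Task 1: C/T = 6/22 = 3/11 (approx. 0.2727)
  Task 2: C/T = 3/47 (approx. 0.0638)
Total utilization U = 3/11 + 3/47 = 174/517
Rounded to 4 decimal places: U = 0.3366
RM (Liu & Layland) bound for 2 tasks = 0.828427; compare with U = 174/517 (approx. 0.336557)
U <= bound, so schedulable by RM sufficient condition.

0.3366


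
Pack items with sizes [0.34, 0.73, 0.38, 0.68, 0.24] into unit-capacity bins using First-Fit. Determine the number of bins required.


Place items sequentially using First-Fit:
  Item 0.34 -> new Bin 1
  Item 0.73 -> new Bin 2
  Item 0.38 -> Bin 1 (now 0.72)
  Item 0.68 -> new Bin 3
  Item 0.24 -> Bin 1 (now 0.96)
Total bins used = 3

3


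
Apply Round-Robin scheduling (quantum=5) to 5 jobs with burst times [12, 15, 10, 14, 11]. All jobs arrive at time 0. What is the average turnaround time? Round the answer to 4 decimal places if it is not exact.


Time quantum = 5
Execution trace:
  J1 runs 5 units, time = 5
  J2 runs 5 units, time = 10
  J3 runs 5 units, time = 15
  J4 runs 5 units, time = 20
  J5 runs 5 units, time = 25
  J1 runs 5 units, time = 30
  J2 runs 5 units, time = 35
  J3 runs 5 units, time = 40
  J4 runs 5 units, time = 45
  J5 runs 5 units, time = 50
  J1 runs 2 units, time = 52
  J2 runs 5 units, time = 57
  J4 runs 4 units, time = 61
  J5 runs 1 units, time = 62
Finish times: [52, 57, 40, 61, 62]
Average turnaround = 272/5 = 54.4

54.4


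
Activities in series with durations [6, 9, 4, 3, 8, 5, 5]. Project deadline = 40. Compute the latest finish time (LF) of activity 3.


LF(activity 3) = deadline - sum of successor durations
Successors: activities 4 through 7 with durations [3, 8, 5, 5]
Sum of successor durations = 21
LF = 40 - 21 = 19

19


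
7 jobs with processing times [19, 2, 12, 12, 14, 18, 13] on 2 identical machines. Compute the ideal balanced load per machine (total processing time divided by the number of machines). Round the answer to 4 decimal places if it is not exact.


Total processing time = 19 + 2 + 12 + 12 + 14 + 18 + 13 = 90
Number of machines = 2
Ideal balanced load = 90 / 2 = 45.0

45.0


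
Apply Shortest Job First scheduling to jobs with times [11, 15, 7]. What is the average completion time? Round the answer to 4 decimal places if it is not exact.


SJF order (ascending): [7, 11, 15]
Completion times:
  Job 1: burst=7, C=7
  Job 2: burst=11, C=18
  Job 3: burst=15, C=33
Average completion = 58/3 = 19.3333

19.3333


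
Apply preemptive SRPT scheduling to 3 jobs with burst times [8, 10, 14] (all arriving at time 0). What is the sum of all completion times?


Since all jobs arrive at t=0, SRPT equals SPT ordering.
SPT order: [8, 10, 14]
Completion times:
  Job 1: p=8, C=8
  Job 2: p=10, C=18
  Job 3: p=14, C=32
Total completion time = 8 + 18 + 32 = 58

58


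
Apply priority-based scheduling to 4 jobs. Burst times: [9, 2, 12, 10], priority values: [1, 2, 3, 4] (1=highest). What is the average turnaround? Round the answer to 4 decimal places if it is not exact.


Sort by priority (ascending = highest first):
Order: [(1, 9), (2, 2), (3, 12), (4, 10)]
Completion times:
  Priority 1, burst=9, C=9
  Priority 2, burst=2, C=11
  Priority 3, burst=12, C=23
  Priority 4, burst=10, C=33
Average turnaround = 76/4 = 19.0

19.0


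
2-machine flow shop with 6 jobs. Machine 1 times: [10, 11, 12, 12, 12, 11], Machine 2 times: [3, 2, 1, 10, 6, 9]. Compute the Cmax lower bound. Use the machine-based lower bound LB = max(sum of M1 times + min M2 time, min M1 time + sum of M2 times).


LB1 = sum(M1 times) + min(M2 times) = 68 + 1 = 69
LB2 = min(M1 times) + sum(M2 times) = 10 + 31 = 41
Lower bound = max(LB1, LB2) = max(69, 41) = 69

69


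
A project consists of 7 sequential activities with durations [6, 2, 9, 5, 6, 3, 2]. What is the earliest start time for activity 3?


Activity 3 starts after activities 1 through 2 complete.
Predecessor durations: [6, 2]
ES = 6 + 2 = 8

8


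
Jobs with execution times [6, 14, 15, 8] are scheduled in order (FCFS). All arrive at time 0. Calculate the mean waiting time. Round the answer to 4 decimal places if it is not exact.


FCFS order (as given): [6, 14, 15, 8]
Waiting times:
  Job 1: wait = 0
  Job 2: wait = 6
  Job 3: wait = 20
  Job 4: wait = 35
Sum of waiting times = 61
Average waiting time = 61/4 = 15.25

15.25


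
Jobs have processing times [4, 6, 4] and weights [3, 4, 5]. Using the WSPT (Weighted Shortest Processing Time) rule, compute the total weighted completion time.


Compute p/w ratios and sort ascending (WSPT): [(4, 5), (4, 3), (6, 4)]
Compute weighted completion times:
  Job (p=4,w=5): C=4, w*C=5*4=20
  Job (p=4,w=3): C=8, w*C=3*8=24
  Job (p=6,w=4): C=14, w*C=4*14=56
Total weighted completion time = 100

100


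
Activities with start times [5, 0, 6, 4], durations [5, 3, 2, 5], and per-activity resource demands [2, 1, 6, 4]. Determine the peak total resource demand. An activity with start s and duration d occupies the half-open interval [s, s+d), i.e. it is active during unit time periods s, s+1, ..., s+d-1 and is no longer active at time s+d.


Each activity i is active on [start_i, start_i + duration_i).
Compute total resource usage per time slot:
  t=0: active resources = [1], total = 1
  t=1: active resources = [1], total = 1
  t=2: active resources = [1], total = 1
  t=3: active resources = [], total = 0
  t=4: active resources = [4], total = 4
  t=5: active resources = [2, 4], total = 6
  t=6: active resources = [2, 6, 4], total = 12
  t=7: active resources = [2, 6, 4], total = 12
  t=8: active resources = [2, 4], total = 6
  t=9: active resources = [2], total = 2
Peak resource demand = 12

12


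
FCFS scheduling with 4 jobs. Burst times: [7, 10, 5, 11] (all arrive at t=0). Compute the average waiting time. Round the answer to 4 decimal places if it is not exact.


FCFS order (as given): [7, 10, 5, 11]
Waiting times:
  Job 1: wait = 0
  Job 2: wait = 7
  Job 3: wait = 17
  Job 4: wait = 22
Sum of waiting times = 46
Average waiting time = 46/4 = 11.5

11.5


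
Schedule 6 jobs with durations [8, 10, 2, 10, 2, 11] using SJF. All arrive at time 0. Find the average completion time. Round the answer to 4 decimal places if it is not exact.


SJF order (ascending): [2, 2, 8, 10, 10, 11]
Completion times:
  Job 1: burst=2, C=2
  Job 2: burst=2, C=4
  Job 3: burst=8, C=12
  Job 4: burst=10, C=22
  Job 5: burst=10, C=32
  Job 6: burst=11, C=43
Average completion = 115/6 = 19.1667

19.1667


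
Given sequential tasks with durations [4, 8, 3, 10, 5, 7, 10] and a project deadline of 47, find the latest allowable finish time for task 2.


LF(activity 2) = deadline - sum of successor durations
Successors: activities 3 through 7 with durations [3, 10, 5, 7, 10]
Sum of successor durations = 35
LF = 47 - 35 = 12

12


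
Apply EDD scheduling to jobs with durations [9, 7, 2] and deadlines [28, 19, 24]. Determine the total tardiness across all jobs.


Sort by due date (EDD order): [(7, 19), (2, 24), (9, 28)]
Compute completion times and tardiness:
  Job 1: p=7, d=19, C=7, tardiness=max(0,7-19)=0
  Job 2: p=2, d=24, C=9, tardiness=max(0,9-24)=0
  Job 3: p=9, d=28, C=18, tardiness=max(0,18-28)=0
Total tardiness = 0

0


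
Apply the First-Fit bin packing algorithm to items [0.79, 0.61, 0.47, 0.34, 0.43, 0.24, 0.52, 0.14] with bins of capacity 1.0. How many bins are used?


Place items sequentially using First-Fit:
  Item 0.79 -> new Bin 1
  Item 0.61 -> new Bin 2
  Item 0.47 -> new Bin 3
  Item 0.34 -> Bin 2 (now 0.95)
  Item 0.43 -> Bin 3 (now 0.9)
  Item 0.24 -> new Bin 4
  Item 0.52 -> Bin 4 (now 0.76)
  Item 0.14 -> Bin 1 (now 0.93)
Total bins used = 4

4


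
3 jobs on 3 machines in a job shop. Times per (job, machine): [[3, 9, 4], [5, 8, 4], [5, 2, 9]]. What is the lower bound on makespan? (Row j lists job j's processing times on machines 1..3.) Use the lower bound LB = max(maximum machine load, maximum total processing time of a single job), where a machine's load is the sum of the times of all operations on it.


Machine loads:
  Machine 1: 3 + 5 + 5 = 13
  Machine 2: 9 + 8 + 2 = 19
  Machine 3: 4 + 4 + 9 = 17
Max machine load = 19
Job totals:
  Job 1: 16
  Job 2: 17
  Job 3: 16
Max job total = 17
Lower bound = max(19, 17) = 19

19


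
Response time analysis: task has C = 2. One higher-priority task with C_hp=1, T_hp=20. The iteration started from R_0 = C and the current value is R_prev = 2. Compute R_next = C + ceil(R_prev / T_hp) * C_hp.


R_next = C + ceil(R_prev / T_hp) * C_hp
ceil(2 / 20) = ceil(0.1) = 1
Interference = 1 * 1 = 1
R_next = 2 + 1 = 3

3


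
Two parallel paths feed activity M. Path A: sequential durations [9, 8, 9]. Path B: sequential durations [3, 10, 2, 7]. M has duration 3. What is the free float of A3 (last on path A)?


ES(A3) = sum of predecessors on chain A = 17
EF(A3) = ES + duration = 17 + 9 = 26
Successor of A3 is M. ES(M) = max(sum(A), sum(B)) = max(26, 22) = 26
Free float = ES(successor) - EF(current) = 26 - 26 = 0

0


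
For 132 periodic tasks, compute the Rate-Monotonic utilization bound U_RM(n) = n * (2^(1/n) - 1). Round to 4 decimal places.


Compute 2^(1/132) = 1.0052649263
Subtract 1: 1.0052649263 - 1 = 0.0052649263
Multiply by n: 132 * 0.0052649263 = 0.6949702716
Round to 4 dp: 0.6950

0.6950


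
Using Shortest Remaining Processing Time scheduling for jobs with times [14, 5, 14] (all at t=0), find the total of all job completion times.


Since all jobs arrive at t=0, SRPT equals SPT ordering.
SPT order: [5, 14, 14]
Completion times:
  Job 1: p=5, C=5
  Job 2: p=14, C=19
  Job 3: p=14, C=33
Total completion time = 5 + 19 + 33 = 57

57


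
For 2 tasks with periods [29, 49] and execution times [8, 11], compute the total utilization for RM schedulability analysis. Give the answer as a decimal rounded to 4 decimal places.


Compute individual utilizations (exact fractions):
  Task 1: C/T = 8/29 (approx. 0.2759)
  Task 2: C/T = 11/49 (approx. 0.2245)
Total utilization U = 8/29 + 11/49 = 711/1421
Rounded to 4 decimal places: U = 0.5004
RM (Liu & Layland) bound for 2 tasks = 0.828427; compare with U = 711/1421 (approx. 0.500352)
U <= bound, so schedulable by RM sufficient condition.

0.5004


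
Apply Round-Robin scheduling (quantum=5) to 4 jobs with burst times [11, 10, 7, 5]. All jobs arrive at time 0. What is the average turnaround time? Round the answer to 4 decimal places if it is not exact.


Time quantum = 5
Execution trace:
  J1 runs 5 units, time = 5
  J2 runs 5 units, time = 10
  J3 runs 5 units, time = 15
  J4 runs 5 units, time = 20
  J1 runs 5 units, time = 25
  J2 runs 5 units, time = 30
  J3 runs 2 units, time = 32
  J1 runs 1 units, time = 33
Finish times: [33, 30, 32, 20]
Average turnaround = 115/4 = 28.75

28.75


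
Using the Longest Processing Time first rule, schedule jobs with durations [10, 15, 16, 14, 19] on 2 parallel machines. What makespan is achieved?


Sort jobs in decreasing order (LPT): [19, 16, 15, 14, 10]
Assign each job to the least loaded machine:
  Machine 1: jobs [19, 14], load = 33
  Machine 2: jobs [16, 15, 10], load = 41
Makespan = max load = 41

41


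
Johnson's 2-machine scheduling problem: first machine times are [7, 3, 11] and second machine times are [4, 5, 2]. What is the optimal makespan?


Apply Johnson's rule:
  Group 1 (a <= b): [(2, 3, 5)]
  Group 2 (a > b): [(1, 7, 4), (3, 11, 2)]
Optimal job order: [2, 1, 3]
Schedule:
  Job 2: M1 done at 3, M2 done at 8
  Job 1: M1 done at 10, M2 done at 14
  Job 3: M1 done at 21, M2 done at 23
Makespan = 23

23


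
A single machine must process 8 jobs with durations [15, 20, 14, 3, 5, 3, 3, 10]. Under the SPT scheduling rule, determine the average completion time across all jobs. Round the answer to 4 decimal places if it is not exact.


Sort jobs by processing time (SPT order): [3, 3, 3, 5, 10, 14, 15, 20]
Compute completion times sequentially:
  Job 1: processing = 3, completes at 3
  Job 2: processing = 3, completes at 6
  Job 3: processing = 3, completes at 9
  Job 4: processing = 5, completes at 14
  Job 5: processing = 10, completes at 24
  Job 6: processing = 14, completes at 38
  Job 7: processing = 15, completes at 53
  Job 8: processing = 20, completes at 73
Sum of completion times = 220
Average completion time = 220/8 = 27.5

27.5


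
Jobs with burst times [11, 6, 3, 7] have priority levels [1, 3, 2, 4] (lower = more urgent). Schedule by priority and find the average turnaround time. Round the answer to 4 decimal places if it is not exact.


Sort by priority (ascending = highest first):
Order: [(1, 11), (2, 3), (3, 6), (4, 7)]
Completion times:
  Priority 1, burst=11, C=11
  Priority 2, burst=3, C=14
  Priority 3, burst=6, C=20
  Priority 4, burst=7, C=27
Average turnaround = 72/4 = 18.0

18.0


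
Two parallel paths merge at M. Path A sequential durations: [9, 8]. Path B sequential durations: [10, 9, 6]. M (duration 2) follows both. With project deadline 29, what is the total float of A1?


Forward pass: ES(A1) = sum of predecessors on chain A = 0
EF = ES + duration = 0 + 9 = 9
Backward pass: LF(M) = deadline = 29; LS(M) = 29 - 2 = 27
LF(A1) = LS(M) - sum(successors on chain A) = 27 - 8 = 19
LS = LF - duration = 19 - 9 = 10
Total float = LS - ES = 10 - 0 = 10

10


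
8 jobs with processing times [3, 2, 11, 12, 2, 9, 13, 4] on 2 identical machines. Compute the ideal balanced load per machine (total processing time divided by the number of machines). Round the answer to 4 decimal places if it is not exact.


Total processing time = 3 + 2 + 11 + 12 + 2 + 9 + 13 + 4 = 56
Number of machines = 2
Ideal balanced load = 56 / 2 = 28.0

28.0


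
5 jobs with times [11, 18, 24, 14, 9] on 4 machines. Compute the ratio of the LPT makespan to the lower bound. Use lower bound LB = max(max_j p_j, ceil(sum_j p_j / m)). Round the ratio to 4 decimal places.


LPT order: [24, 18, 14, 11, 9]
Machine loads after assignment: [24, 18, 14, 20]
LPT makespan = 24
Lower bound = max(max_job, ceil(total/4)) = max(24, 19) = 24
Ratio = 24 / 24 = 1.0

1.0


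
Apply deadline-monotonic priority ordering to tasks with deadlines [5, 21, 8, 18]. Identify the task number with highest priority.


Sort tasks by relative deadline (ascending):
  Task 1: deadline = 5
  Task 3: deadline = 8
  Task 4: deadline = 18
  Task 2: deadline = 21
Priority order (highest first): [1, 3, 4, 2]
Highest priority task = 1

1


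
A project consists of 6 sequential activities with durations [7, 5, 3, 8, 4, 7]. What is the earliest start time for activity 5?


Activity 5 starts after activities 1 through 4 complete.
Predecessor durations: [7, 5, 3, 8]
ES = 7 + 5 + 3 + 8 = 23

23


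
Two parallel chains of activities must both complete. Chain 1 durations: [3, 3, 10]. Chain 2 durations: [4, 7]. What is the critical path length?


Path A total = 3 + 3 + 10 = 16
Path B total = 4 + 7 = 11
Critical path = longest path = max(16, 11) = 16

16


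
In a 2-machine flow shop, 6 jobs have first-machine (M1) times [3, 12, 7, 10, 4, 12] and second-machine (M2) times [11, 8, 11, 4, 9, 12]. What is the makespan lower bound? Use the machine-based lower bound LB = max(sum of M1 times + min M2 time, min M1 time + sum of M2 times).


LB1 = sum(M1 times) + min(M2 times) = 48 + 4 = 52
LB2 = min(M1 times) + sum(M2 times) = 3 + 55 = 58
Lower bound = max(LB1, LB2) = max(52, 58) = 58

58


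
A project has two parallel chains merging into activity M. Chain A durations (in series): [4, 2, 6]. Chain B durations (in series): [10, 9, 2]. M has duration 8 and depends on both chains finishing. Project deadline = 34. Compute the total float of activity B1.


Forward pass: ES(B1) = sum of predecessors on chain B = 0
EF = ES + duration = 0 + 10 = 10
Backward pass: LF(M) = deadline = 34; LS(M) = 34 - 8 = 26
LF(B1) = LS(M) - sum(successors on chain B) = 26 - 11 = 15
LS = LF - duration = 15 - 10 = 5
Total float = LS - ES = 5 - 0 = 5

5


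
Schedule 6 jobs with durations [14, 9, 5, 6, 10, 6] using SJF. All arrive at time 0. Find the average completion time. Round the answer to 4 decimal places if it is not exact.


SJF order (ascending): [5, 6, 6, 9, 10, 14]
Completion times:
  Job 1: burst=5, C=5
  Job 2: burst=6, C=11
  Job 3: burst=6, C=17
  Job 4: burst=9, C=26
  Job 5: burst=10, C=36
  Job 6: burst=14, C=50
Average completion = 145/6 = 24.1667

24.1667


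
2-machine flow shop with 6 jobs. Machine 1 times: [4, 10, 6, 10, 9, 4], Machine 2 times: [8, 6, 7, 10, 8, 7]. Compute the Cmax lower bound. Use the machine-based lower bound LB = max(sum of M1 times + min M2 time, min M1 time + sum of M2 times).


LB1 = sum(M1 times) + min(M2 times) = 43 + 6 = 49
LB2 = min(M1 times) + sum(M2 times) = 4 + 46 = 50
Lower bound = max(LB1, LB2) = max(49, 50) = 50

50


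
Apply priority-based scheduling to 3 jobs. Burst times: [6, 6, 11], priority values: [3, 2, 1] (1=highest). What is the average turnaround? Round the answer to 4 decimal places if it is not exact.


Sort by priority (ascending = highest first):
Order: [(1, 11), (2, 6), (3, 6)]
Completion times:
  Priority 1, burst=11, C=11
  Priority 2, burst=6, C=17
  Priority 3, burst=6, C=23
Average turnaround = 51/3 = 17.0

17.0
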